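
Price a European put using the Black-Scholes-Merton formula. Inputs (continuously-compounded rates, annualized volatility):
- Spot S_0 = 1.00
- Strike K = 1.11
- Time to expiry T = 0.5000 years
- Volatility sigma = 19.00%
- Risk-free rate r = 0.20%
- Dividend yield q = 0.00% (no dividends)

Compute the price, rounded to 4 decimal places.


d1 = (ln(S/K) + (r - q + 0.5*sigma^2) * T) / (sigma * sqrt(T)) = -0.70215715
d2 = d1 - sigma * sqrt(T) = -0.83650744
exp(-rT) = 0.99900050; exp(-qT) = 1.00000000
P = K * exp(-rT) * N(-d2) - S_0 * exp(-qT) * N(-d1)
N(-d1) = 0.75870942; N(-d2) = 0.79856525
P = 1.1100 * 0.99900050 * 0.79856525 - 1.0000 * 1.00000000 * 0.75870942 = 0.1268

Answer: Price = 0.1268


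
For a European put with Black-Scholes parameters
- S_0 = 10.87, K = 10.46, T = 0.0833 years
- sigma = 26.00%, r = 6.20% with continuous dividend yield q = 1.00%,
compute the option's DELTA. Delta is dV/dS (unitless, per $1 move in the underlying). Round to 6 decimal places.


d1 = 0.6076101424; d2 = 0.5325696201
phi(d1) = 0.3316969342; exp(-qT) = 0.9991673468; exp(-rT) = 0.9948487136
N(-d1) = 0.2717230362
Delta = -exp(-qT) * N(-d1) = -0.9991673468 * 0.2717230362 = -0.271497

Answer: Delta = -0.271497


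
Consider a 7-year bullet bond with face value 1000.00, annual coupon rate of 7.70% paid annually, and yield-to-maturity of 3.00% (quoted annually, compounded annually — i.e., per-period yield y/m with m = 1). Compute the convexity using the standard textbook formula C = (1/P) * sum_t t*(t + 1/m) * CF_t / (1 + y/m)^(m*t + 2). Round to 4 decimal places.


Coupon per period c = face * coupon_rate / m = 77.000000
Periods per year m = 1; per-period yield y/m = 0.030000
Number of cashflows N = 7
Cashflows (t years, CF_t, discount factor 1/(1+y/m)^(m*t), PV):
  t = 1.0000: CF_t = 77.000000, DF = 0.970874, PV = 74.757282
  t = 2.0000: CF_t = 77.000000, DF = 0.942596, PV = 72.579885
  t = 3.0000: CF_t = 77.000000, DF = 0.915142, PV = 70.465908
  t = 4.0000: CF_t = 77.000000, DF = 0.888487, PV = 68.413503
  t = 5.0000: CF_t = 77.000000, DF = 0.862609, PV = 66.420876
  t = 6.0000: CF_t = 77.000000, DF = 0.837484, PV = 64.486288
  t = 7.0000: CF_t = 1077.000000, DF = 0.813092, PV = 875.699558
Price P = sum_t PV_t = 1292.823299
Convexity numerator sum_t t*(t + 1/m) * CF_t / (1+y/m)^(m*t + 2):
  t = 1.0000: term = 140.931816
  t = 2.0000: term = 410.481016
  t = 3.0000: term = 797.050517
  t = 4.0000: term = 1289.725755
  t = 5.0000: term = 1878.241391
  t = 6.0000: term = 2552.949464
  t = 7.0000: term = 46224.125961
Convexity = (1/P) * sum = 53293.505920 / 1292.823299 = 41.222575

Answer: Convexity = 41.2226


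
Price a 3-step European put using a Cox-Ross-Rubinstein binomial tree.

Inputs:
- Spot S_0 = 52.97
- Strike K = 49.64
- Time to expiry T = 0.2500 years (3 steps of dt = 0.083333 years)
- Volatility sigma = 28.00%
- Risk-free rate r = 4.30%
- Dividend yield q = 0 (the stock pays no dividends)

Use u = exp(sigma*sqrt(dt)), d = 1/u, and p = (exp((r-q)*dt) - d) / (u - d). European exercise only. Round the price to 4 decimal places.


dt = T/N = 0.083333
u = exp(sigma*sqrt(dt)) = 1.084186; d = 1/u = 0.922351
p = (exp((r-q)*dt) - d) / (u - d) = 0.501985
Discount per step: exp(-r*dt) = 0.996423
Stock lattice S(k, i) with i counting down-moves:
  k=0: S(0,0) = 52.9700
  k=1: S(1,0) = 57.4293; S(1,1) = 48.8570
  k=2: S(2,0) = 62.2640; S(2,1) = 52.9700; S(2,2) = 45.0633
  k=3: S(3,0) = 67.5058; S(3,1) = 57.4293; S(3,2) = 48.8570; S(3,3) = 41.5642
Terminal payoffs V(N, i) = max(K - S_T, 0):
  V(3,0) = 0.000000; V(3,1) = 0.000000; V(3,2) = 0.783048; V(3,3) = 8.075826
Backward induction: V(k, i) = exp(-r*dt) * [p * V(k+1, i) + (1-p) * V(k+1, i+1)].
  V(2,0) = exp(-r*dt) * [p*0.000000 + (1-p)*0.000000] = 0.000000
  V(2,1) = exp(-r*dt) * [p*0.000000 + (1-p)*0.783048] = 0.388574
  V(2,2) = exp(-r*dt) * [p*0.783048 + (1-p)*8.075826] = 4.399165
  V(1,0) = exp(-r*dt) * [p*0.000000 + (1-p)*0.388574] = 0.192824
  V(1,1) = exp(-r*dt) * [p*0.388574 + (1-p)*4.399165] = 2.377373
  V(0,0) = exp(-r*dt) * [p*0.192824 + (1-p)*2.377373] = 1.276180

Answer: Price = V(0,0) = 1.2762


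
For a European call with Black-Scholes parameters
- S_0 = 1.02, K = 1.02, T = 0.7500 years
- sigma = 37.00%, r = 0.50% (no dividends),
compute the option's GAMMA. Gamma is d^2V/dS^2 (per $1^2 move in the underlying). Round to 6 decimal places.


Answer: Gamma = 1.202706

Derivation:
d1 = 0.1719177457; d2 = -0.1485116537
phi(d1) = 0.3930901167; exp(-qT) = 1.0000000000; exp(-rT) = 0.9962570225
Gamma = exp(-qT) * phi(d1) / (S * sigma * sqrt(T)) = 1.0000000000 * 0.3930901167 / (1.0200 * 0.3700 * 0.8660254038) = 1.202706


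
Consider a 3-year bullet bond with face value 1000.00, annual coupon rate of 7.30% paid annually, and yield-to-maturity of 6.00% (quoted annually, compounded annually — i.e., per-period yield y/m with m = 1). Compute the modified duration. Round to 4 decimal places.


Coupon per period c = face * coupon_rate / m = 73.000000
Periods per year m = 1; per-period yield y/m = 0.060000
Number of cashflows N = 3
Cashflows (t years, CF_t, discount factor 1/(1+y/m)^(m*t), PV):
  t = 1.0000: CF_t = 73.000000, DF = 0.943396, PV = 68.867925
  t = 2.0000: CF_t = 73.000000, DF = 0.889996, PV = 64.969740
  t = 3.0000: CF_t = 1073.000000, DF = 0.839619, PV = 900.911491
Price P = sum_t PV_t = 1034.749155
First compute Macaulay numerator sum_t t * PV_t:
  t * PV_t at t = 1.0000: 68.867925
  t * PV_t at t = 2.0000: 129.939480
  t * PV_t at t = 3.0000: 2702.734472
Macaulay duration D = 2901.541877 / 1034.749155 = 2.804102
Modified duration = D / (1 + y/m) = 2.804102 / (1 + 0.060000) = 2.645379

Answer: Modified duration = 2.6454


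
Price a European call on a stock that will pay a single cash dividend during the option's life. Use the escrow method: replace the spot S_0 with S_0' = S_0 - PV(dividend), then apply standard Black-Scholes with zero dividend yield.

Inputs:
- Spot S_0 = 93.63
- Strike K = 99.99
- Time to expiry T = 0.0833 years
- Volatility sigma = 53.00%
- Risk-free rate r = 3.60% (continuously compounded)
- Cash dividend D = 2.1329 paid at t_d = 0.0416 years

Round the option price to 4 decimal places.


Answer: Price = 2.6225

Derivation:
PV(D) = D * exp(-r * t_d) = 2.1329 * 0.99850352 = 2.12970816
S_0' = S_0 - PV(D) = 93.6300 - 2.12970816 = 91.50029184
d1 = (ln(S_0'/K) + (r + sigma^2/2)*T) / (sigma*sqrt(T)) = -0.48395816
d2 = d1 - sigma*sqrt(T) = -0.63692538
exp(-rT) = 0.99700569
N(d1) = 0.31420778; N(d2) = 0.26208672
C = S_0' * N(d1) - K * exp(-rT) * N(d2) = 91.50029184 * 0.31420778 - 99.9900 * 0.99700569 * 0.26208672 = 2.6225


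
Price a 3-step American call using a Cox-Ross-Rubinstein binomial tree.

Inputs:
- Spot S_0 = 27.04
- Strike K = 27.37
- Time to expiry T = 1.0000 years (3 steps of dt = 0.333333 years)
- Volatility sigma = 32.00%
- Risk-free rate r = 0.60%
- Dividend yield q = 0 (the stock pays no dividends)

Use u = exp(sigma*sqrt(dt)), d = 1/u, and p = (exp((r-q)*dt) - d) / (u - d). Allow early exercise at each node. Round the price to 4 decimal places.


Answer: Price = V(0,0) = 3.6517

Derivation:
dt = T/N = 0.333333
u = exp(sigma*sqrt(dt)) = 1.202920; d = 1/u = 0.831310
p = (exp((r-q)*dt) - d) / (u - d) = 0.459330
Discount per step: exp(-r*dt) = 0.998002
Stock lattice S(k, i) with i counting down-moves:
  k=0: S(0,0) = 27.0400
  k=1: S(1,0) = 32.5270; S(1,1) = 22.4786
  k=2: S(2,0) = 39.1273; S(2,1) = 27.0400; S(2,2) = 18.6867
  k=3: S(3,0) = 47.0671; S(3,1) = 32.5270; S(3,2) = 22.4786; S(3,3) = 15.5345
Terminal payoffs V(N, i) = max(S_T - K, 0):
  V(3,0) = 19.697065; V(3,1) = 5.156962; V(3,2) = 0.000000; V(3,3) = 0.000000
Backward induction: V(k, i) = exp(-r*dt) * [p * V(k+1, i) + (1-p) * V(k+1, i+1)]; then take max(V_cont, immediate exercise) for American.
  V(2,0) = exp(-r*dt) * [p*19.697065 + (1-p)*5.156962] = 11.812024; exercise = 11.757339; V(2,0) = max -> 11.812024
  V(2,1) = exp(-r*dt) * [p*5.156962 + (1-p)*0.000000] = 2.364016; exercise = 0.000000; V(2,1) = max -> 2.364016
  V(2,2) = exp(-r*dt) * [p*0.000000 + (1-p)*0.000000] = 0.000000; exercise = 0.000000; V(2,2) = max -> 0.000000
  V(1,0) = exp(-r*dt) * [p*11.812024 + (1-p)*2.364016] = 6.690378; exercise = 5.156962; V(1,0) = max -> 6.690378
  V(1,1) = exp(-r*dt) * [p*2.364016 + (1-p)*0.000000] = 1.083695; exercise = 0.000000; V(1,1) = max -> 1.083695
  V(0,0) = exp(-r*dt) * [p*6.690378 + (1-p)*1.083695] = 3.651703; exercise = 0.000000; V(0,0) = max -> 3.651703


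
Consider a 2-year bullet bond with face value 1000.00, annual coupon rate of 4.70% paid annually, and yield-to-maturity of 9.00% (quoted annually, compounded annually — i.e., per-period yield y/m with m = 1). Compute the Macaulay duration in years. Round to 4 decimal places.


Coupon per period c = face * coupon_rate / m = 47.000000
Periods per year m = 1; per-period yield y/m = 0.090000
Number of cashflows N = 2
Cashflows (t years, CF_t, discount factor 1/(1+y/m)^(m*t), PV):
  t = 1.0000: CF_t = 47.000000, DF = 0.917431, PV = 43.119266
  t = 2.0000: CF_t = 1047.000000, DF = 0.841680, PV = 881.238953
Price P = sum_t PV_t = 924.358219
Macaulay numerator sum_t t * PV_t:
  t * PV_t at t = 1.0000: 43.119266
  t * PV_t at t = 2.0000: 1762.477906
Macaulay duration D = (sum_t t * PV_t) / P = 1805.597172 / 924.358219 = 1.953352

Answer: Macaulay duration = 1.9534 years


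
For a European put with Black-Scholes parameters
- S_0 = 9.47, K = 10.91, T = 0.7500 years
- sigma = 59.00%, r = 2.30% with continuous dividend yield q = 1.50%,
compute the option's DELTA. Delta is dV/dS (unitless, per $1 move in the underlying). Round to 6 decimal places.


Answer: Delta = -0.498277

Derivation:
d1 = -0.0098118088; d2 = -0.5207667970
phi(d1) = 0.3989230775; exp(-qT) = 0.9888130446; exp(-rT) = 0.9828979294
N(-d1) = 0.5039142826
Delta = -exp(-qT) * N(-d1) = -0.9888130446 * 0.5039142826 = -0.498277


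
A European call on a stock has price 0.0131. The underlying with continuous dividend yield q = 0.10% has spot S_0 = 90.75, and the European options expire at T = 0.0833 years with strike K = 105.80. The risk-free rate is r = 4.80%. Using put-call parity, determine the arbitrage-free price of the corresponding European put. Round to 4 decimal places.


Answer: Put price = 14.6485

Derivation:
Put-call parity: C - P = S_0 * exp(-qT) - K * exp(-rT).
S_0 * exp(-qT) = 90.7500 * 0.99991670 = 90.74244084
K * exp(-rT) = 105.8000 * 0.99600958 = 105.37781388
P = C - S*exp(-qT) + K*exp(-rT)
P = 0.0131 - 90.74244084 + 105.37781388 = 14.6485


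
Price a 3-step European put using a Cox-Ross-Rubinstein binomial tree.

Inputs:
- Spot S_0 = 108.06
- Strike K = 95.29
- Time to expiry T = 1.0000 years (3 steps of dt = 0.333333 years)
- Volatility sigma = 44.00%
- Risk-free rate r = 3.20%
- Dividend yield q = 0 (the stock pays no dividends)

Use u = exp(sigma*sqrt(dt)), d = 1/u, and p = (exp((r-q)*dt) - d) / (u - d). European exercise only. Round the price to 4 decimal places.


Answer: Price = V(0,0) = 11.4151

Derivation:
dt = T/N = 0.333333
u = exp(sigma*sqrt(dt)) = 1.289216; d = 1/u = 0.775665
p = (exp((r-q)*dt) - d) / (u - d) = 0.457712
Discount per step: exp(-r*dt) = 0.989390
Stock lattice S(k, i) with i counting down-moves:
  k=0: S(0,0) = 108.0600
  k=1: S(1,0) = 139.3127; S(1,1) = 83.8184
  k=2: S(2,0) = 179.6041; S(2,1) = 108.0600; S(2,2) = 65.0150
  k=3: S(3,0) = 231.5484; S(3,1) = 139.3127; S(3,2) = 83.8184; S(3,3) = 50.4299
Terminal payoffs V(N, i) = max(K - S_T, 0):
  V(3,0) = 0.000000; V(3,1) = 0.000000; V(3,2) = 11.471604; V(3,3) = 44.860099
Backward induction: V(k, i) = exp(-r*dt) * [p * V(k+1, i) + (1-p) * V(k+1, i+1)].
  V(2,0) = exp(-r*dt) * [p*0.000000 + (1-p)*0.000000] = 0.000000
  V(2,1) = exp(-r*dt) * [p*0.000000 + (1-p)*11.471604] = 6.154904
  V(2,2) = exp(-r*dt) * [p*11.471604 + (1-p)*44.860099] = 29.263950
  V(1,0) = exp(-r*dt) * [p*0.000000 + (1-p)*6.154904] = 3.302315
  V(1,1) = exp(-r*dt) * [p*6.154904 + (1-p)*29.263950] = 18.488388
  V(0,0) = exp(-r*dt) * [p*3.302315 + (1-p)*18.488388] = 11.415121


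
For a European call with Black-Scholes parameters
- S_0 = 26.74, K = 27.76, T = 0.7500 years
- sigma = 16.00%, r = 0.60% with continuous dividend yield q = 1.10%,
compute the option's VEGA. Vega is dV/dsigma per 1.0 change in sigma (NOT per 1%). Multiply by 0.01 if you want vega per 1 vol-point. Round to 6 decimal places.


Answer: Vega = 8.927627

Derivation:
d1 = -0.2279491732; d2 = -0.3665132378
phi(d1) = 0.3887110762; exp(-qT) = 0.9917839379; exp(-rT) = 0.9955101098
Vega = S * exp(-qT) * phi(d1) * sqrt(T) = 26.7400 * 0.9917839379 * 0.3887110762 * 0.8660254038 = 8.927627


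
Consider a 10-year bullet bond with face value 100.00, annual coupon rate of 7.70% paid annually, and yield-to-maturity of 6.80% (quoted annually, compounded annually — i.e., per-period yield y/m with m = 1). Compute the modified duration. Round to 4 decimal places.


Coupon per period c = face * coupon_rate / m = 7.700000
Periods per year m = 1; per-period yield y/m = 0.068000
Number of cashflows N = 10
Cashflows (t years, CF_t, discount factor 1/(1+y/m)^(m*t), PV):
  t = 1.0000: CF_t = 7.700000, DF = 0.936330, PV = 7.209738
  t = 2.0000: CF_t = 7.700000, DF = 0.876713, PV = 6.750691
  t = 3.0000: CF_t = 7.700000, DF = 0.820892, PV = 6.320872
  t = 4.0000: CF_t = 7.700000, DF = 0.768626, PV = 5.918419
  t = 5.0000: CF_t = 7.700000, DF = 0.719687, PV = 5.541591
  t = 6.0000: CF_t = 7.700000, DF = 0.673864, PV = 5.188756
  t = 7.0000: CF_t = 7.700000, DF = 0.630959, PV = 4.858385
  t = 8.0000: CF_t = 7.700000, DF = 0.590786, PV = 4.549050
  t = 9.0000: CF_t = 7.700000, DF = 0.553170, PV = 4.259410
  t = 10.0000: CF_t = 107.700000, DF = 0.517950, PV = 55.783168
Price P = sum_t PV_t = 106.380079
First compute Macaulay numerator sum_t t * PV_t:
  t * PV_t at t = 1.0000: 7.209738
  t * PV_t at t = 2.0000: 13.501382
  t * PV_t at t = 3.0000: 18.962615
  t * PV_t at t = 4.0000: 23.673676
  t * PV_t at t = 5.0000: 27.707955
  t * PV_t at t = 6.0000: 31.132533
  t * PV_t at t = 7.0000: 34.008697
  t * PV_t at t = 8.0000: 36.392399
  t * PV_t at t = 9.0000: 38.334690
  t * PV_t at t = 10.0000: 557.831682
Macaulay duration D = 788.755367 / 106.380079 = 7.414503
Modified duration = D / (1 + y/m) = 7.414503 / (1 + 0.068000) = 6.942418

Answer: Modified duration = 6.9424


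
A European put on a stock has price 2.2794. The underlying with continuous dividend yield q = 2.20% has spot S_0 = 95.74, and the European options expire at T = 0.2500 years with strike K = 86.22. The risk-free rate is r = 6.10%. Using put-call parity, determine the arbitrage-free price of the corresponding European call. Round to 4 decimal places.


Answer: Call price = 12.5792

Derivation:
Put-call parity: C - P = S_0 * exp(-qT) - K * exp(-rT).
S_0 * exp(-qT) = 95.7400 * 0.99451510 = 95.21487542
K * exp(-rT) = 86.2200 * 0.98486569 = 84.91512000
C = P + S*exp(-qT) - K*exp(-rT)
C = 2.2794 + 95.21487542 - 84.91512000 = 12.5792


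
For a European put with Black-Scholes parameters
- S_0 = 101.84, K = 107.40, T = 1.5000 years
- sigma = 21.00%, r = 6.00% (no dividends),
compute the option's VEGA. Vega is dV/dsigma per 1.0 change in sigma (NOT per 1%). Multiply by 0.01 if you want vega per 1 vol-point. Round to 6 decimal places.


Answer: Vega = 47.954225

Derivation:
d1 = 0.2718458187; d2 = 0.0146493957
phi(d1) = 0.3844703494; exp(-qT) = 1.0000000000; exp(-rT) = 0.9139311853
Vega = S * exp(-qT) * phi(d1) * sqrt(T) = 101.8400 * 1.0000000000 * 0.3844703494 * 1.2247448714 = 47.954225


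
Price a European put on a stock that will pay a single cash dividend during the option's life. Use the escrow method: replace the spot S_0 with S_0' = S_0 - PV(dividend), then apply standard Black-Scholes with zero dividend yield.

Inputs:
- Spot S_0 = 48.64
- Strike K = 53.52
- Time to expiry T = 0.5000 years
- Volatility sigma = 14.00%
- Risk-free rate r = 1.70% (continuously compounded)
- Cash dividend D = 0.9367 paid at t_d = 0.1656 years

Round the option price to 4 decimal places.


Answer: Price = 5.7192

Derivation:
PV(D) = D * exp(-r * t_d) = 0.9367 * 0.99718876 = 0.93406671
S_0' = S_0 - PV(D) = 48.6400 - 0.93406671 = 47.70593329
d1 = (ln(S_0'/K) + (r + sigma^2/2)*T) / (sigma*sqrt(T)) = -1.02631133
d2 = d1 - sigma*sqrt(T) = -1.12530628
exp(-rT) = 0.99153602
N(-d1) = 0.84762757; N(-d2) = 0.86977036
P = K * exp(-rT) * N(-d2) - S_0' * N(-d1) = 53.5200 * 0.99153602 * 0.86977036 - 47.70593329 * 0.84762757 = 5.7192


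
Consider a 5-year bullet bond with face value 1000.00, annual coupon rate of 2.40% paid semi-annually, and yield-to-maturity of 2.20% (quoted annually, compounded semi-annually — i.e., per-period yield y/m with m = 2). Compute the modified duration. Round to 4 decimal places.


Answer: Modified duration = 4.6914

Derivation:
Coupon per period c = face * coupon_rate / m = 12.000000
Periods per year m = 2; per-period yield y/m = 0.011000
Number of cashflows N = 10
Cashflows (t years, CF_t, discount factor 1/(1+y/m)^(m*t), PV):
  t = 0.5000: CF_t = 12.000000, DF = 0.989120, PV = 11.869436
  t = 1.0000: CF_t = 12.000000, DF = 0.978358, PV = 11.740293
  t = 1.5000: CF_t = 12.000000, DF = 0.967713, PV = 11.612555
  t = 2.0000: CF_t = 12.000000, DF = 0.957184, PV = 11.486207
  t = 2.5000: CF_t = 12.000000, DF = 0.946769, PV = 11.361233
  t = 3.0000: CF_t = 12.000000, DF = 0.936468, PV = 11.237619
  t = 3.5000: CF_t = 12.000000, DF = 0.926279, PV = 11.115350
  t = 4.0000: CF_t = 12.000000, DF = 0.916201, PV = 10.994412
  t = 4.5000: CF_t = 12.000000, DF = 0.906232, PV = 10.874789
  t = 5.0000: CF_t = 1012.000000, DF = 0.896372, PV = 907.128803
Price P = sum_t PV_t = 1009.420697
First compute Macaulay numerator sum_t t * PV_t:
  t * PV_t at t = 0.5000: 5.934718
  t * PV_t at t = 1.0000: 11.740293
  t * PV_t at t = 1.5000: 17.418832
  t * PV_t at t = 2.0000: 22.972413
  t * PV_t at t = 2.5000: 28.403083
  t * PV_t at t = 3.0000: 33.712858
  t * PV_t at t = 3.5000: 38.903726
  t * PV_t at t = 4.0000: 43.977647
  t * PV_t at t = 4.5000: 48.936551
  t * PV_t at t = 5.0000: 4535.644013
Macaulay duration D = 4787.644135 / 1009.420697 = 4.742962
Modified duration = D / (1 + y/m) = 4.742962 / (1 + 0.011000) = 4.691357


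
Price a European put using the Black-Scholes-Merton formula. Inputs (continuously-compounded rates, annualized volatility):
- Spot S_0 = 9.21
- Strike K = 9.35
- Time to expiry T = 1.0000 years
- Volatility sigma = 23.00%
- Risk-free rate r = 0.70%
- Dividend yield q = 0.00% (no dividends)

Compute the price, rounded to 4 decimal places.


Answer: Price = 0.8846

Derivation:
d1 = (ln(S/K) + (r - q + 0.5*sigma^2) * T) / (sigma * sqrt(T)) = 0.07984133
d2 = d1 - sigma * sqrt(T) = -0.15015867
exp(-rT) = 0.99302444; exp(-qT) = 1.00000000
P = K * exp(-rT) * N(-d2) - S_0 * exp(-qT) * N(-d1)
N(-d1) = 0.46818172; N(-d2) = 0.55968028
P = 9.3500 * 0.99302444 * 0.55968028 - 9.2100 * 1.00000000 * 0.46818172 = 0.8846


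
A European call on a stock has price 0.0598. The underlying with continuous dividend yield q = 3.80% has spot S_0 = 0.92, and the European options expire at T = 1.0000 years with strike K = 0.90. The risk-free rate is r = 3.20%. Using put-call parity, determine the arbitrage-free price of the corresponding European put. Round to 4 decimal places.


Answer: Put price = 0.0458

Derivation:
Put-call parity: C - P = S_0 * exp(-qT) - K * exp(-rT).
S_0 * exp(-qT) = 0.9200 * 0.96271294 = 0.88569591
K * exp(-rT) = 0.9000 * 0.96850658 = 0.87165592
P = C - S*exp(-qT) + K*exp(-rT)
P = 0.0598 - 0.88569591 + 0.87165592 = 0.0458


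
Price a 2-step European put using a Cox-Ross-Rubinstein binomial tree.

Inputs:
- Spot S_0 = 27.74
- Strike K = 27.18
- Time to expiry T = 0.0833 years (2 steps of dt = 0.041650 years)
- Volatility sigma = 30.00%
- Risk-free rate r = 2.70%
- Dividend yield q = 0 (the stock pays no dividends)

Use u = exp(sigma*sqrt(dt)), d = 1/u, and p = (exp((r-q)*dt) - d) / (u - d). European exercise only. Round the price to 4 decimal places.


Answer: Price = V(0,0) = 0.6740

Derivation:
dt = T/N = 0.041650
u = exp(sigma*sqrt(dt)) = 1.063138; d = 1/u = 0.940612
p = (exp((r-q)*dt) - d) / (u - d) = 0.493882
Discount per step: exp(-r*dt) = 0.998876
Stock lattice S(k, i) with i counting down-moves:
  k=0: S(0,0) = 27.7400
  k=1: S(1,0) = 29.4915; S(1,1) = 26.0926
  k=2: S(2,0) = 31.3535; S(2,1) = 27.7400; S(2,2) = 24.5430
Terminal payoffs V(N, i) = max(K - S_T, 0):
  V(2,0) = 0.000000; V(2,1) = 0.000000; V(2,2) = 2.637031
Backward induction: V(k, i) = exp(-r*dt) * [p * V(k+1, i) + (1-p) * V(k+1, i+1)].
  V(1,0) = exp(-r*dt) * [p*0.000000 + (1-p)*0.000000] = 0.000000
  V(1,1) = exp(-r*dt) * [p*0.000000 + (1-p)*2.637031] = 1.333150
  V(0,0) = exp(-r*dt) * [p*0.000000 + (1-p)*1.333150] = 0.673973


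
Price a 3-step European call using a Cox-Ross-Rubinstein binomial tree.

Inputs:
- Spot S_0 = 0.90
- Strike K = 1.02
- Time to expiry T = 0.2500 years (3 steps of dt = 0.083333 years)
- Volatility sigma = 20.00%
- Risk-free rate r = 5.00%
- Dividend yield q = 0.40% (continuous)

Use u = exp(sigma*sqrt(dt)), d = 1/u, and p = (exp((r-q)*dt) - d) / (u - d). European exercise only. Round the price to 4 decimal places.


dt = T/N = 0.083333
u = exp(sigma*sqrt(dt)) = 1.059434; d = 1/u = 0.943900
p = (exp((r-q)*dt) - d) / (u - d) = 0.518813
Discount per step: exp(-r*dt) = 0.995842
Stock lattice S(k, i) with i counting down-moves:
  k=0: S(0,0) = 0.9000
  k=1: S(1,0) = 0.9535; S(1,1) = 0.8495
  k=2: S(2,0) = 1.0102; S(2,1) = 0.9000; S(2,2) = 0.8019
  k=3: S(3,0) = 1.0702; S(3,1) = 0.9535; S(3,2) = 0.8495; S(3,3) = 0.7569
Terminal payoffs V(N, i) = max(S_T - K, 0):
  V(3,0) = 0.050199; V(3,1) = 0.000000; V(3,2) = 0.000000; V(3,3) = 0.000000
Backward induction: V(k, i) = exp(-r*dt) * [p * V(k+1, i) + (1-p) * V(k+1, i+1)].
  V(2,0) = exp(-r*dt) * [p*0.050199 + (1-p)*0.000000] = 0.025936
  V(2,1) = exp(-r*dt) * [p*0.000000 + (1-p)*0.000000] = 0.000000
  V(2,2) = exp(-r*dt) * [p*0.000000 + (1-p)*0.000000] = 0.000000
  V(1,0) = exp(-r*dt) * [p*0.025936 + (1-p)*0.000000] = 0.013400
  V(1,1) = exp(-r*dt) * [p*0.000000 + (1-p)*0.000000] = 0.000000
  V(0,0) = exp(-r*dt) * [p*0.013400 + (1-p)*0.000000] = 0.006923

Answer: Price = V(0,0) = 0.0069


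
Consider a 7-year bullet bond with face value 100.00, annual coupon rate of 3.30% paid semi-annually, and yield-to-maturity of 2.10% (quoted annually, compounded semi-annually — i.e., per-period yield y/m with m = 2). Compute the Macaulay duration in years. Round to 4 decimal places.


Coupon per period c = face * coupon_rate / m = 1.650000
Periods per year m = 2; per-period yield y/m = 0.010500
Number of cashflows N = 14
Cashflows (t years, CF_t, discount factor 1/(1+y/m)^(m*t), PV):
  t = 0.5000: CF_t = 1.650000, DF = 0.989609, PV = 1.632855
  t = 1.0000: CF_t = 1.650000, DF = 0.979326, PV = 1.615888
  t = 1.5000: CF_t = 1.650000, DF = 0.969150, PV = 1.599098
  t = 2.0000: CF_t = 1.650000, DF = 0.959080, PV = 1.582482
  t = 2.5000: CF_t = 1.650000, DF = 0.949114, PV = 1.566038
  t = 3.0000: CF_t = 1.650000, DF = 0.939252, PV = 1.549766
  t = 3.5000: CF_t = 1.650000, DF = 0.929492, PV = 1.533662
  t = 4.0000: CF_t = 1.650000, DF = 0.919834, PV = 1.517726
  t = 4.5000: CF_t = 1.650000, DF = 0.910276, PV = 1.501956
  t = 5.0000: CF_t = 1.650000, DF = 0.900818, PV = 1.486349
  t = 5.5000: CF_t = 1.650000, DF = 0.891457, PV = 1.470904
  t = 6.0000: CF_t = 1.650000, DF = 0.882194, PV = 1.455620
  t = 6.5000: CF_t = 1.650000, DF = 0.873027, PV = 1.440495
  t = 7.0000: CF_t = 101.650000, DF = 0.863956, PV = 87.821112
Price P = sum_t PV_t = 107.773951
Macaulay numerator sum_t t * PV_t:
  t * PV_t at t = 0.5000: 0.816428
  t * PV_t at t = 1.0000: 1.615888
  t * PV_t at t = 1.5000: 2.398647
  t * PV_t at t = 2.0000: 3.164963
  t * PV_t at t = 2.5000: 3.915096
  t * PV_t at t = 3.0000: 4.649297
  t * PV_t at t = 3.5000: 5.367818
  t * PV_t at t = 4.0000: 6.070904
  t * PV_t at t = 4.5000: 6.758800
  t * PV_t at t = 5.0000: 7.431744
  t * PV_t at t = 5.5000: 8.089974
  t * PV_t at t = 6.0000: 8.733722
  t * PV_t at t = 6.5000: 9.363219
  t * PV_t at t = 7.0000: 614.747786
Macaulay duration D = (sum_t t * PV_t) / P = 683.124286 / 107.773951 = 6.338492

Answer: Macaulay duration = 6.3385 years


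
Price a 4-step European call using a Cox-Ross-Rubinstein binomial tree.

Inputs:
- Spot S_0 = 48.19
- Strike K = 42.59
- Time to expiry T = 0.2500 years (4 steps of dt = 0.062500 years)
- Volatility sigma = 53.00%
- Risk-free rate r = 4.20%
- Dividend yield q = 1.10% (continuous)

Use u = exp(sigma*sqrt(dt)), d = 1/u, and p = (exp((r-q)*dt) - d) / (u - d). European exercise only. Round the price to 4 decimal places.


Answer: Price = V(0,0) = 8.5211

Derivation:
dt = T/N = 0.062500
u = exp(sigma*sqrt(dt)) = 1.141679; d = 1/u = 0.875903
p = (exp((r-q)*dt) - d) / (u - d) = 0.474220
Discount per step: exp(-r*dt) = 0.997378
Stock lattice S(k, i) with i counting down-moves:
  k=0: S(0,0) = 48.1900
  k=1: S(1,0) = 55.0175; S(1,1) = 42.2098
  k=2: S(2,0) = 62.8123; S(2,1) = 48.1900; S(2,2) = 36.9717
  k=3: S(3,0) = 71.7115; S(3,1) = 55.0175; S(3,2) = 42.2098; S(3,3) = 32.3836
  k=4: S(4,0) = 81.8715; S(4,1) = 62.8123; S(4,2) = 48.1900; S(4,3) = 36.9717; S(4,4) = 28.3649
Terminal payoffs V(N, i) = max(S_T - K, 0):
  V(4,0) = 39.281548; V(4,1) = 20.222339; V(4,2) = 5.600000; V(4,3) = 0.000000; V(4,4) = 0.000000
Backward induction: V(k, i) = exp(-r*dt) * [p * V(k+1, i) + (1-p) * V(k+1, i+1)].
  V(3,0) = exp(-r*dt) * [p*39.281548 + (1-p)*20.222339] = 29.183896
  V(3,1) = exp(-r*dt) * [p*20.222339 + (1-p)*5.600000] = 12.501352
  V(3,2) = exp(-r*dt) * [p*5.600000 + (1-p)*0.000000] = 2.648672
  V(3,3) = exp(-r*dt) * [p*0.000000 + (1-p)*0.000000] = 0.000000
  V(2,0) = exp(-r*dt) * [p*29.183896 + (1-p)*12.501352] = 20.359043
  V(2,1) = exp(-r*dt) * [p*12.501352 + (1-p)*2.648672] = 7.301822
  V(2,2) = exp(-r*dt) * [p*2.648672 + (1-p)*0.000000] = 1.252762
  V(1,0) = exp(-r*dt) * [p*20.359043 + (1-p)*7.301822] = 13.458448
  V(1,1) = exp(-r*dt) * [p*7.301822 + (1-p)*1.252762] = 4.110545
  V(0,0) = exp(-r*dt) * [p*13.458448 + (1-p)*4.110545] = 8.521114


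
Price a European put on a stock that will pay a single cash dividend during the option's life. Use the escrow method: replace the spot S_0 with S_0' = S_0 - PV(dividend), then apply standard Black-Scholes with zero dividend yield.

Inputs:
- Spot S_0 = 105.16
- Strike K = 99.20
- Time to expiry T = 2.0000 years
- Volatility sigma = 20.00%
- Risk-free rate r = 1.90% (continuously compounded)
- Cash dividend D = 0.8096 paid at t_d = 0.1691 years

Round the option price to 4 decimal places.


Answer: Price = 7.3555

Derivation:
PV(D) = D * exp(-r * t_d) = 0.8096 * 0.99679226 = 0.80700301
S_0' = S_0 - PV(D) = 105.1600 - 0.80700301 = 104.35299699
d1 = (ln(S_0'/K) + (r + sigma^2/2)*T) / (sigma*sqrt(T)) = 0.45481582
d2 = d1 - sigma*sqrt(T) = 0.17197310
exp(-rT) = 0.96271294
N(-d1) = 0.32462088; N(-d2) = 0.43172934
P = K * exp(-rT) * N(-d2) - S_0' * N(-d1) = 99.2000 * 0.96271294 * 0.43172934 - 104.35299699 * 0.32462088 = 7.3555


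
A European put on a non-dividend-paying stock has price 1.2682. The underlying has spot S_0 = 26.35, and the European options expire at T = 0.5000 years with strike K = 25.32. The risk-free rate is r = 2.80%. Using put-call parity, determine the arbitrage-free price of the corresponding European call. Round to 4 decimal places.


Put-call parity: C - P = S_0 * exp(-qT) - K * exp(-rT).
S_0 * exp(-qT) = 26.3500 * 1.00000000 = 26.35000000
K * exp(-rT) = 25.3200 * 0.98609754 = 24.96798982
C = P + S*exp(-qT) - K*exp(-rT)
C = 1.2682 + 26.35000000 - 24.96798982 = 2.6502

Answer: Call price = 2.6502


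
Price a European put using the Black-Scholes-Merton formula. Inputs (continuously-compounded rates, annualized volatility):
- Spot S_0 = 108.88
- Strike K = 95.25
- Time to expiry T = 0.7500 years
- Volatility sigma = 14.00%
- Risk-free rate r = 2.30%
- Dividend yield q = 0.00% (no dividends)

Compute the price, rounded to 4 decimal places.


d1 = (ln(S/K) + (r - q + 0.5*sigma^2) * T) / (sigma * sqrt(T)) = 1.30597740
d2 = d1 - sigma * sqrt(T) = 1.18473384
exp(-rT) = 0.98289793; exp(-qT) = 1.00000000
P = K * exp(-rT) * N(-d2) - S_0 * exp(-qT) * N(-d1)
N(-d1) = 0.09578012; N(-d2) = 0.11806135
P = 95.2500 * 0.98289793 * 0.11806135 - 108.8800 * 1.00000000 * 0.09578012 = 0.6245

Answer: Price = 0.6245


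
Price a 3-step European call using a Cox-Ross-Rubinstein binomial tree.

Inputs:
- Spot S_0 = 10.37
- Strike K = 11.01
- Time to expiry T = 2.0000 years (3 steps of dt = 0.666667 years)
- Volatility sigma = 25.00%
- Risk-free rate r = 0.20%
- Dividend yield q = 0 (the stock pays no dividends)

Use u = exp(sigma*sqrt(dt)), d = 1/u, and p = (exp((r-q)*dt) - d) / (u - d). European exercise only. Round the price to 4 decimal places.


dt = T/N = 0.666667
u = exp(sigma*sqrt(dt)) = 1.226450; d = 1/u = 0.815361
p = (exp((r-q)*dt) - d) / (u - d) = 0.452391
Discount per step: exp(-r*dt) = 0.998668
Stock lattice S(k, i) with i counting down-moves:
  k=0: S(0,0) = 10.3700
  k=1: S(1,0) = 12.7183; S(1,1) = 8.4553
  k=2: S(2,0) = 15.5984; S(2,1) = 10.3700; S(2,2) = 6.8941
  k=3: S(3,0) = 19.1306; S(3,1) = 12.7183; S(3,2) = 8.4553; S(3,3) = 5.6212
Terminal payoffs V(N, i) = max(S_T - K, 0):
  V(3,0) = 8.120606; V(3,1) = 1.708291; V(3,2) = 0.000000; V(3,3) = 0.000000
Backward induction: V(k, i) = exp(-r*dt) * [p * V(k+1, i) + (1-p) * V(k+1, i+1)].
  V(2,0) = exp(-r*dt) * [p*8.120606 + (1-p)*1.708291] = 4.603023
  V(2,1) = exp(-r*dt) * [p*1.708291 + (1-p)*0.000000] = 0.771786
  V(2,2) = exp(-r*dt) * [p*0.000000 + (1-p)*0.000000] = 0.000000
  V(1,0) = exp(-r*dt) * [p*4.603023 + (1-p)*0.771786] = 2.501665
  V(1,1) = exp(-r*dt) * [p*0.771786 + (1-p)*0.000000] = 0.348684
  V(0,0) = exp(-r*dt) * [p*2.501665 + (1-p)*0.348684] = 1.320911

Answer: Price = V(0,0) = 1.3209


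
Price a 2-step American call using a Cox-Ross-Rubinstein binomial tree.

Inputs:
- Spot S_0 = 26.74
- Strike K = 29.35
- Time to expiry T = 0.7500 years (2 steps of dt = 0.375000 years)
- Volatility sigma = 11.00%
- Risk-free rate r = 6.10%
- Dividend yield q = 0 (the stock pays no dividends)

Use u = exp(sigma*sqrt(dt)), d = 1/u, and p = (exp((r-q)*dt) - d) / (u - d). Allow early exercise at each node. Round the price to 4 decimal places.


Answer: Price = V(0,0) = 0.5105

Derivation:
dt = T/N = 0.375000
u = exp(sigma*sqrt(dt)) = 1.069682; d = 1/u = 0.934858
p = (exp((r-q)*dt) - d) / (u - d) = 0.654787
Discount per step: exp(-r*dt) = 0.977385
Stock lattice S(k, i) with i counting down-moves:
  k=0: S(0,0) = 26.7400
  k=1: S(1,0) = 28.6033; S(1,1) = 24.9981
  k=2: S(2,0) = 30.5964; S(2,1) = 26.7400; S(2,2) = 23.3697
Terminal payoffs V(N, i) = max(S_T - K, 0):
  V(2,0) = 1.246405; V(2,1) = 0.000000; V(2,2) = 0.000000
Backward induction: V(k, i) = exp(-r*dt) * [p * V(k+1, i) + (1-p) * V(k+1, i+1)]; then take max(V_cont, immediate exercise) for American.
  V(1,0) = exp(-r*dt) * [p*1.246405 + (1-p)*0.000000] = 0.797673; exercise = 0.000000; V(1,0) = max -> 0.797673
  V(1,1) = exp(-r*dt) * [p*0.000000 + (1-p)*0.000000] = 0.000000; exercise = 0.000000; V(1,1) = max -> 0.000000
  V(0,0) = exp(-r*dt) * [p*0.797673 + (1-p)*0.000000] = 0.510494; exercise = 0.000000; V(0,0) = max -> 0.510494


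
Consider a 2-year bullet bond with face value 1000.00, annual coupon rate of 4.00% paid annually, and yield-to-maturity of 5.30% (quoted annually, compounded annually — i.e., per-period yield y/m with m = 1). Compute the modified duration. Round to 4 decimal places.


Answer: Modified duration = 1.8624

Derivation:
Coupon per period c = face * coupon_rate / m = 40.000000
Periods per year m = 1; per-period yield y/m = 0.053000
Number of cashflows N = 2
Cashflows (t years, CF_t, discount factor 1/(1+y/m)^(m*t), PV):
  t = 1.0000: CF_t = 40.000000, DF = 0.949668, PV = 37.986705
  t = 2.0000: CF_t = 1040.000000, DF = 0.901869, PV = 937.943325
Price P = sum_t PV_t = 975.930029
First compute Macaulay numerator sum_t t * PV_t:
  t * PV_t at t = 1.0000: 37.986705
  t * PV_t at t = 2.0000: 1875.886650
Macaulay duration D = 1913.873354 / 975.930029 = 1.961076
Modified duration = D / (1 + y/m) = 1.961076 / (1 + 0.053000) = 1.862371


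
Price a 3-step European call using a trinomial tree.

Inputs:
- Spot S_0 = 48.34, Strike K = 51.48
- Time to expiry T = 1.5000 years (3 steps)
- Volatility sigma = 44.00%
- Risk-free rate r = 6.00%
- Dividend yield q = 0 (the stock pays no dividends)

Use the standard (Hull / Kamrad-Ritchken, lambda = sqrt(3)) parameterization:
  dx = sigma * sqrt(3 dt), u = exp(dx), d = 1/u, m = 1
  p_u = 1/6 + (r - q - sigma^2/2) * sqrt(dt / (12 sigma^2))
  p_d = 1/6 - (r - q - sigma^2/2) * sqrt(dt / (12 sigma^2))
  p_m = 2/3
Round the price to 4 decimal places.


dt = T/N = 0.500000; dx = sigma*sqrt(3*dt) = 0.538888
u = exp(dx) = 1.714099; d = 1/u = 0.583397
p_u = 0.149594, p_m = 0.666667, p_d = 0.183739
Discount per step: exp(-r*dt) = 0.970446
Stock lattice S(k, j) with j the centered position index:
  k=0: S(0,+0) = 48.3400
  k=1: S(1,-1) = 28.2014; S(1,+0) = 48.3400; S(1,+1) = 82.8596
  k=2: S(2,-2) = 16.4526; S(2,-1) = 28.2014; S(2,+0) = 48.3400; S(2,+1) = 82.8596; S(2,+2) = 142.0295
  k=3: S(3,-3) = 9.5984; S(3,-2) = 16.4526; S(3,-1) = 28.2014; S(3,+0) = 48.3400; S(3,+1) = 82.8596; S(3,+2) = 142.0295; S(3,+3) = 243.4527
Terminal payoffs V(N, j) = max(S_T - K, 0):
  V(3,-3) = 0.000000; V(3,-2) = 0.000000; V(3,-1) = 0.000000; V(3,+0) = 0.000000; V(3,+1) = 31.379559; V(3,+2) = 90.549511; V(3,+3) = 191.972684
Backward induction: V(k, j) = exp(-r*dt) * [p_u * V(k+1, j+1) + p_m * V(k+1, j) + p_d * V(k+1, j-1)]
  V(2,-2) = exp(-r*dt) * [p_u*0.000000 + p_m*0.000000 + p_d*0.000000] = 0.000000
  V(2,-1) = exp(-r*dt) * [p_u*0.000000 + p_m*0.000000 + p_d*0.000000] = 0.000000
  V(2,+0) = exp(-r*dt) * [p_u*31.379559 + p_m*0.000000 + p_d*0.000000] = 4.555474
  V(2,+1) = exp(-r*dt) * [p_u*90.549511 + p_m*31.379559 + p_d*0.000000] = 33.446805
  V(2,+2) = exp(-r*dt) * [p_u*191.972684 + p_m*90.549511 + p_d*31.379559] = 92.046794
  V(1,-1) = exp(-r*dt) * [p_u*4.555474 + p_m*0.000000 + p_d*0.000000] = 0.661333
  V(1,+0) = exp(-r*dt) * [p_u*33.446805 + p_m*4.555474 + p_d*0.000000] = 7.802808
  V(1,+1) = exp(-r*dt) * [p_u*92.046794 + p_m*33.446805 + p_d*4.555474] = 35.813883
  V(0,+0) = exp(-r*dt) * [p_u*35.813883 + p_m*7.802808 + p_d*0.661333] = 10.365274

Answer: Price = V(0,0) = 10.3653


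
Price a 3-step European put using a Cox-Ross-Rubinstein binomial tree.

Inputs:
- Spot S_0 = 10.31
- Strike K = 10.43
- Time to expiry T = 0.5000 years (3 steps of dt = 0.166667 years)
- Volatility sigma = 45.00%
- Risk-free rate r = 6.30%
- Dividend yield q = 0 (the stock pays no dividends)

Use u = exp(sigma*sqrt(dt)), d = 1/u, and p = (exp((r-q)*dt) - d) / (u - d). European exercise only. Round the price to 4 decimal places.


Answer: Price = V(0,0) = 1.2965

Derivation:
dt = T/N = 0.166667
u = exp(sigma*sqrt(dt)) = 1.201669; d = 1/u = 0.832176
p = (exp((r-q)*dt) - d) / (u - d) = 0.482768
Discount per step: exp(-r*dt) = 0.989555
Stock lattice S(k, i) with i counting down-moves:
  k=0: S(0,0) = 10.3100
  k=1: S(1,0) = 12.3892; S(1,1) = 8.5797
  k=2: S(2,0) = 14.8877; S(2,1) = 10.3100; S(2,2) = 7.1398
  k=3: S(3,0) = 17.8901; S(3,1) = 12.3892; S(3,2) = 8.5797; S(3,3) = 5.9416
Terminal payoffs V(N, i) = max(K - S_T, 0):
  V(3,0) = 0.000000; V(3,1) = 0.000000; V(3,2) = 1.850269; V(3,3) = 4.488396
Backward induction: V(k, i) = exp(-r*dt) * [p * V(k+1, i) + (1-p) * V(k+1, i+1)].
  V(2,0) = exp(-r*dt) * [p*0.000000 + (1-p)*0.000000] = 0.000000
  V(2,1) = exp(-r*dt) * [p*0.000000 + (1-p)*1.850269] = 0.947023
  V(2,2) = exp(-r*dt) * [p*1.850269 + (1-p)*4.488396] = 3.181215
  V(1,0) = exp(-r*dt) * [p*0.000000 + (1-p)*0.947023] = 0.484714
  V(1,1) = exp(-r*dt) * [p*0.947023 + (1-p)*3.181215] = 2.080657
  V(0,0) = exp(-r*dt) * [p*0.484714 + (1-p)*2.080657] = 1.296502


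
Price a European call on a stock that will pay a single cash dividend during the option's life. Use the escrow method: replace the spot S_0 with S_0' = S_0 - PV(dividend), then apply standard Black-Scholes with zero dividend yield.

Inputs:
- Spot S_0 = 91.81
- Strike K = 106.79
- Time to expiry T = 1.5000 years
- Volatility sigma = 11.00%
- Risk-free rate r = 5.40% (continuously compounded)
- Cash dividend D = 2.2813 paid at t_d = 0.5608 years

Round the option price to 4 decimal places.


PV(D) = D * exp(-r * t_d) = 2.2813 * 0.97017074 = 2.21325051
S_0' = S_0 - PV(D) = 91.8100 - 2.21325051 = 89.59674949
d1 = (ln(S_0'/K) + (r + sigma^2/2)*T) / (sigma*sqrt(T)) = -0.63441968
d2 = d1 - sigma*sqrt(T) = -0.76914162
exp(-rT) = 0.92219369
N(d1) = 0.26290348; N(d2) = 0.22090462
C = S_0' * N(d1) - K * exp(-rT) * N(d2) = 89.59674949 * 0.26290348 - 106.7900 * 0.92219369 * 0.22090462 = 1.8004

Answer: Price = 1.8004


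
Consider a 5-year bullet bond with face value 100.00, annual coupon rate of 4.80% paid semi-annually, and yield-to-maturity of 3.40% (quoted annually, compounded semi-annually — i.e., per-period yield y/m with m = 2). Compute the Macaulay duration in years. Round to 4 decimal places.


Answer: Macaulay duration = 4.5225 years

Derivation:
Coupon per period c = face * coupon_rate / m = 2.400000
Periods per year m = 2; per-period yield y/m = 0.017000
Number of cashflows N = 10
Cashflows (t years, CF_t, discount factor 1/(1+y/m)^(m*t), PV):
  t = 0.5000: CF_t = 2.400000, DF = 0.983284, PV = 2.359882
  t = 1.0000: CF_t = 2.400000, DF = 0.966848, PV = 2.320435
  t = 1.5000: CF_t = 2.400000, DF = 0.950686, PV = 2.281647
  t = 2.0000: CF_t = 2.400000, DF = 0.934795, PV = 2.243507
  t = 2.5000: CF_t = 2.400000, DF = 0.919169, PV = 2.206005
  t = 3.0000: CF_t = 2.400000, DF = 0.903804, PV = 2.169130
  t = 3.5000: CF_t = 2.400000, DF = 0.888696, PV = 2.132871
  t = 4.0000: CF_t = 2.400000, DF = 0.873841, PV = 2.097218
  t = 4.5000: CF_t = 2.400000, DF = 0.859234, PV = 2.062161
  t = 5.0000: CF_t = 102.400000, DF = 0.844871, PV = 86.514804
Price P = sum_t PV_t = 106.387659
Macaulay numerator sum_t t * PV_t:
  t * PV_t at t = 0.5000: 1.179941
  t * PV_t at t = 1.0000: 2.320435
  t * PV_t at t = 1.5000: 3.422470
  t * PV_t at t = 2.0000: 4.487014
  t * PV_t at t = 2.5000: 5.515012
  t * PV_t at t = 3.0000: 6.507389
  t * PV_t at t = 3.5000: 7.465048
  t * PV_t at t = 4.0000: 8.388873
  t * PV_t at t = 4.5000: 9.279727
  t * PV_t at t = 5.0000: 432.574019
Macaulay duration D = (sum_t t * PV_t) / P = 481.139928 / 106.387659 = 4.522516


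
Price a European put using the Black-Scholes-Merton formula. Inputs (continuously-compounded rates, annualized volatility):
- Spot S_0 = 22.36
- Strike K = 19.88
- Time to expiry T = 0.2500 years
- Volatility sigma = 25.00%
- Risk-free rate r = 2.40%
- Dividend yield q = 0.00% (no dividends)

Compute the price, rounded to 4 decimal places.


d1 = (ln(S/K) + (r - q + 0.5*sigma^2) * T) / (sigma * sqrt(T)) = 1.05097558
d2 = d1 - sigma * sqrt(T) = 0.92597558
exp(-rT) = 0.99401796; exp(-qT) = 1.00000000
P = K * exp(-rT) * N(-d2) - S_0 * exp(-qT) * N(-d1)
N(-d1) = 0.14663490; N(-d2) = 0.17722934
P = 19.8800 * 0.99401796 * 0.17722934 - 22.3600 * 1.00000000 * 0.14663490 = 0.2235

Answer: Price = 0.2235


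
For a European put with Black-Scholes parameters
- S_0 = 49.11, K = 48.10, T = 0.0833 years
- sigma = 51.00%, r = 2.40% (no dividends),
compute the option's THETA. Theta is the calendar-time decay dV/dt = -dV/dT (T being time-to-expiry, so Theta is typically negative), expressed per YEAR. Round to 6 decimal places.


Answer: Theta = -16.325743

Derivation:
d1 = 0.2283562447; d2 = 0.0811613738
phi(d1) = 0.3886749766; exp(-qT) = 1.0000000000; exp(-rT) = 0.9980027971
Theta = -S*exp(-qT)*phi(d1)*sigma/(2*sqrt(T)) + r*K*exp(-rT)*N(-d2) - q*S*exp(-qT)*N(-d1)
N(-d1) = 0.4096846512; N(-d2) = 0.4676568087; sqrt(T) = 0.2886173938
Term 1 = -49.1100 * 1.0000000000 * 0.3886749766 * 0.5100 / (2 * 0.2886173938) = -16.8645281617
Term 2 = 0.0240 * 48.1000 * 0.9980027971 * 0.4676568087 = 0.5387848040
Term 3 = 0 (no dividend yield, q = 0)
Theta = -16.8645281617 + (0.5387848040) + (0.0000000000) = -16.325743


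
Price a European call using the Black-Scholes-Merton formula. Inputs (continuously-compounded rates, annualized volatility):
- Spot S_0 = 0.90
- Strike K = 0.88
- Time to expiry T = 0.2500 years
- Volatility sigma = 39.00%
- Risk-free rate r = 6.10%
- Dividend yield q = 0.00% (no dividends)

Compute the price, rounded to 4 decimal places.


d1 = (ln(S/K) + (r - q + 0.5*sigma^2) * T) / (sigma * sqrt(T)) = 0.29095054
d2 = d1 - sigma * sqrt(T) = 0.09595054
exp(-rT) = 0.98486569; exp(-qT) = 1.00000000
C = S_0 * exp(-qT) * N(d1) - K * exp(-rT) * N(d2)
N(d1) = 0.61445543; N(d2) = 0.53822007
C = 0.9000 * 1.00000000 * 0.61445543 - 0.8800 * 0.98486569 * 0.53822007 = 0.0865

Answer: Price = 0.0865
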